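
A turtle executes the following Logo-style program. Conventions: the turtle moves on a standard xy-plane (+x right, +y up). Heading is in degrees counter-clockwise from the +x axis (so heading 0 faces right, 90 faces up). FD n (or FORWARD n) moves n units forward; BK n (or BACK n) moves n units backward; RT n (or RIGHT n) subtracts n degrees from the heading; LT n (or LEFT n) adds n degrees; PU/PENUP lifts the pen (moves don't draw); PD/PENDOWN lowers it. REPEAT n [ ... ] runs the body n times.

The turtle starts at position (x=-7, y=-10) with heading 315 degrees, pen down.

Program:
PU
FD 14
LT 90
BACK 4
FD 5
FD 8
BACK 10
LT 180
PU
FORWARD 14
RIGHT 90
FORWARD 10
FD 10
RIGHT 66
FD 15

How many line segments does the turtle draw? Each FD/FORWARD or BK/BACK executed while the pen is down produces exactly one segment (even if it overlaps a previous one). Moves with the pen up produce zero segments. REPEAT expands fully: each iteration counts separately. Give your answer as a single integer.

Answer: 0

Derivation:
Executing turtle program step by step:
Start: pos=(-7,-10), heading=315, pen down
PU: pen up
FD 14: (-7,-10) -> (2.899,-19.899) [heading=315, move]
LT 90: heading 315 -> 45
BK 4: (2.899,-19.899) -> (0.071,-22.728) [heading=45, move]
FD 5: (0.071,-22.728) -> (3.607,-19.192) [heading=45, move]
FD 8: (3.607,-19.192) -> (9.263,-13.536) [heading=45, move]
BK 10: (9.263,-13.536) -> (2.192,-20.607) [heading=45, move]
LT 180: heading 45 -> 225
PU: pen up
FD 14: (2.192,-20.607) -> (-7.707,-30.506) [heading=225, move]
RT 90: heading 225 -> 135
FD 10: (-7.707,-30.506) -> (-14.778,-23.435) [heading=135, move]
FD 10: (-14.778,-23.435) -> (-21.849,-16.364) [heading=135, move]
RT 66: heading 135 -> 69
FD 15: (-21.849,-16.364) -> (-16.474,-2.36) [heading=69, move]
Final: pos=(-16.474,-2.36), heading=69, 0 segment(s) drawn
Segments drawn: 0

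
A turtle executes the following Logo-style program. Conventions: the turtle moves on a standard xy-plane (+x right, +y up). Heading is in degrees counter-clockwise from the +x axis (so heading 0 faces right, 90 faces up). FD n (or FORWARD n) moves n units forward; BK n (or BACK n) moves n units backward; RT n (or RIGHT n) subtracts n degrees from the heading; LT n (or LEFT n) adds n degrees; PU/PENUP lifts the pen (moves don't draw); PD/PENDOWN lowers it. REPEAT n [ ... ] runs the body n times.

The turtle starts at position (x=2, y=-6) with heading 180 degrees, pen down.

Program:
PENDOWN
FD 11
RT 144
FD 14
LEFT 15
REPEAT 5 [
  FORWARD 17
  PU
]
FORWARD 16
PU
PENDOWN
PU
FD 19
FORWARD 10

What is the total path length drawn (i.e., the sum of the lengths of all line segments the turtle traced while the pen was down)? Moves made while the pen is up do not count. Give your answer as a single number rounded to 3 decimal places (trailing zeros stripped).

Answer: 42

Derivation:
Executing turtle program step by step:
Start: pos=(2,-6), heading=180, pen down
PD: pen down
FD 11: (2,-6) -> (-9,-6) [heading=180, draw]
RT 144: heading 180 -> 36
FD 14: (-9,-6) -> (2.326,2.229) [heading=36, draw]
LT 15: heading 36 -> 51
REPEAT 5 [
  -- iteration 1/5 --
  FD 17: (2.326,2.229) -> (13.025,15.44) [heading=51, draw]
  PU: pen up
  -- iteration 2/5 --
  FD 17: (13.025,15.44) -> (23.723,28.652) [heading=51, move]
  PU: pen up
  -- iteration 3/5 --
  FD 17: (23.723,28.652) -> (34.422,41.863) [heading=51, move]
  PU: pen up
  -- iteration 4/5 --
  FD 17: (34.422,41.863) -> (45.12,55.075) [heading=51, move]
  PU: pen up
  -- iteration 5/5 --
  FD 17: (45.12,55.075) -> (55.818,68.286) [heading=51, move]
  PU: pen up
]
FD 16: (55.818,68.286) -> (65.888,80.721) [heading=51, move]
PU: pen up
PD: pen down
PU: pen up
FD 19: (65.888,80.721) -> (77.845,95.487) [heading=51, move]
FD 10: (77.845,95.487) -> (84.138,103.258) [heading=51, move]
Final: pos=(84.138,103.258), heading=51, 3 segment(s) drawn

Segment lengths:
  seg 1: (2,-6) -> (-9,-6), length = 11
  seg 2: (-9,-6) -> (2.326,2.229), length = 14
  seg 3: (2.326,2.229) -> (13.025,15.44), length = 17
Total = 42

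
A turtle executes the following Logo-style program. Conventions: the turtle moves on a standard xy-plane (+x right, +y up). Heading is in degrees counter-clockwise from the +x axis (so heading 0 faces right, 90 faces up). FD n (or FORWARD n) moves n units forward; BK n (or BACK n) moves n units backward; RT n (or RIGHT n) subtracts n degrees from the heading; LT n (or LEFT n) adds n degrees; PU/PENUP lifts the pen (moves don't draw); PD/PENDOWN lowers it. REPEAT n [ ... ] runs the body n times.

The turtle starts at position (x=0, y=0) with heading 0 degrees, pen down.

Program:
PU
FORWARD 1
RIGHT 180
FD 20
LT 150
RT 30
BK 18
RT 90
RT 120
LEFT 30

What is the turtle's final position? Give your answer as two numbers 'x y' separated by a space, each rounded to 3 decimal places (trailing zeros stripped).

Answer: -28 15.588

Derivation:
Executing turtle program step by step:
Start: pos=(0,0), heading=0, pen down
PU: pen up
FD 1: (0,0) -> (1,0) [heading=0, move]
RT 180: heading 0 -> 180
FD 20: (1,0) -> (-19,0) [heading=180, move]
LT 150: heading 180 -> 330
RT 30: heading 330 -> 300
BK 18: (-19,0) -> (-28,15.588) [heading=300, move]
RT 90: heading 300 -> 210
RT 120: heading 210 -> 90
LT 30: heading 90 -> 120
Final: pos=(-28,15.588), heading=120, 0 segment(s) drawn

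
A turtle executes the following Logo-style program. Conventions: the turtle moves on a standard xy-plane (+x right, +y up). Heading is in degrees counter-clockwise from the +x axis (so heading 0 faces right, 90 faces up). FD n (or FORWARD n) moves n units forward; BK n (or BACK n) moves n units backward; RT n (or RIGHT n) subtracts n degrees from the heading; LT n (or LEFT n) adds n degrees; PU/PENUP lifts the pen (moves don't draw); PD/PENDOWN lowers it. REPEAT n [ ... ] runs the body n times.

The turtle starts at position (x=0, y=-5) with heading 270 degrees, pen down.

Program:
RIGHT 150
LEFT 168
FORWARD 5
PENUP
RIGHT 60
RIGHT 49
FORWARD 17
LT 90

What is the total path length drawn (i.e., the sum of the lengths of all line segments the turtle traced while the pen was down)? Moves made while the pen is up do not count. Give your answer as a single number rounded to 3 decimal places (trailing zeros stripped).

Answer: 5

Derivation:
Executing turtle program step by step:
Start: pos=(0,-5), heading=270, pen down
RT 150: heading 270 -> 120
LT 168: heading 120 -> 288
FD 5: (0,-5) -> (1.545,-9.755) [heading=288, draw]
PU: pen up
RT 60: heading 288 -> 228
RT 49: heading 228 -> 179
FD 17: (1.545,-9.755) -> (-15.452,-9.459) [heading=179, move]
LT 90: heading 179 -> 269
Final: pos=(-15.452,-9.459), heading=269, 1 segment(s) drawn

Segment lengths:
  seg 1: (0,-5) -> (1.545,-9.755), length = 5
Total = 5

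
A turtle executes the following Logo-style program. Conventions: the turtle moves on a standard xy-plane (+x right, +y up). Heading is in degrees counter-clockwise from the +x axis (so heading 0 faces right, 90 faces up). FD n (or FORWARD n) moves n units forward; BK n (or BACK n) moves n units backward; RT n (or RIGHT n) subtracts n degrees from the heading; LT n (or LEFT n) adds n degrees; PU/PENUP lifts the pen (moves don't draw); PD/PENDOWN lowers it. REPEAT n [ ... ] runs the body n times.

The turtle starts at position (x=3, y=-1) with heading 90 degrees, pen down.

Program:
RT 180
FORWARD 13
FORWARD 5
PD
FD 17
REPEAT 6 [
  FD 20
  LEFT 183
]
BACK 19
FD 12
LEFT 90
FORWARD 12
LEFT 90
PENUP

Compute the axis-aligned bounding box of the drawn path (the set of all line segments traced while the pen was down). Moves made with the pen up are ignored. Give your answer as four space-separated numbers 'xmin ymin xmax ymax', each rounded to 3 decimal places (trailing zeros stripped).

Executing turtle program step by step:
Start: pos=(3,-1), heading=90, pen down
RT 180: heading 90 -> 270
FD 13: (3,-1) -> (3,-14) [heading=270, draw]
FD 5: (3,-14) -> (3,-19) [heading=270, draw]
PD: pen down
FD 17: (3,-19) -> (3,-36) [heading=270, draw]
REPEAT 6 [
  -- iteration 1/6 --
  FD 20: (3,-36) -> (3,-56) [heading=270, draw]
  LT 183: heading 270 -> 93
  -- iteration 2/6 --
  FD 20: (3,-56) -> (1.953,-36.027) [heading=93, draw]
  LT 183: heading 93 -> 276
  -- iteration 3/6 --
  FD 20: (1.953,-36.027) -> (4.044,-55.918) [heading=276, draw]
  LT 183: heading 276 -> 99
  -- iteration 4/6 --
  FD 20: (4.044,-55.918) -> (0.915,-36.164) [heading=99, draw]
  LT 183: heading 99 -> 282
  -- iteration 5/6 --
  FD 20: (0.915,-36.164) -> (5.073,-55.727) [heading=282, draw]
  LT 183: heading 282 -> 105
  -- iteration 6/6 --
  FD 20: (5.073,-55.727) -> (-0.103,-36.409) [heading=105, draw]
  LT 183: heading 105 -> 288
]
BK 19: (-0.103,-36.409) -> (-5.974,-18.338) [heading=288, draw]
FD 12: (-5.974,-18.338) -> (-2.266,-29.751) [heading=288, draw]
LT 90: heading 288 -> 18
FD 12: (-2.266,-29.751) -> (9.147,-26.043) [heading=18, draw]
LT 90: heading 18 -> 108
PU: pen up
Final: pos=(9.147,-26.043), heading=108, 12 segment(s) drawn

Segment endpoints: x in {-5.974, -2.266, -0.103, 0.915, 1.953, 3, 3, 3, 3, 3, 4.044, 5.073, 9.147}, y in {-56, -55.918, -55.727, -36.409, -36.164, -36.027, -36, -29.751, -26.043, -19, -18.338, -14, -1}
xmin=-5.974, ymin=-56, xmax=9.147, ymax=-1

Answer: -5.974 -56 9.147 -1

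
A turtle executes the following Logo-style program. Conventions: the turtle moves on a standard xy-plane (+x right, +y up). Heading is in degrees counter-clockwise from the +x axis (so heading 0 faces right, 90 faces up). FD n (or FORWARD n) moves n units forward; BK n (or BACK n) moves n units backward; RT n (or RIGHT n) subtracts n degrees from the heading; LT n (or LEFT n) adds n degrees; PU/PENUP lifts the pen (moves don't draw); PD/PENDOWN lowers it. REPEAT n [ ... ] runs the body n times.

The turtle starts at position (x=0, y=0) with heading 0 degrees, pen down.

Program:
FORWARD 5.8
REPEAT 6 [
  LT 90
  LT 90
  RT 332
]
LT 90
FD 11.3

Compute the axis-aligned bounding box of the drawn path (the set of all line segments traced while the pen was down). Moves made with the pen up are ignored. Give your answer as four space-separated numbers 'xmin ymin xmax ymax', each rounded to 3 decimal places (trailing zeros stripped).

Answer: 0 -11.053 5.8 0

Derivation:
Executing turtle program step by step:
Start: pos=(0,0), heading=0, pen down
FD 5.8: (0,0) -> (5.8,0) [heading=0, draw]
REPEAT 6 [
  -- iteration 1/6 --
  LT 90: heading 0 -> 90
  LT 90: heading 90 -> 180
  RT 332: heading 180 -> 208
  -- iteration 2/6 --
  LT 90: heading 208 -> 298
  LT 90: heading 298 -> 28
  RT 332: heading 28 -> 56
  -- iteration 3/6 --
  LT 90: heading 56 -> 146
  LT 90: heading 146 -> 236
  RT 332: heading 236 -> 264
  -- iteration 4/6 --
  LT 90: heading 264 -> 354
  LT 90: heading 354 -> 84
  RT 332: heading 84 -> 112
  -- iteration 5/6 --
  LT 90: heading 112 -> 202
  LT 90: heading 202 -> 292
  RT 332: heading 292 -> 320
  -- iteration 6/6 --
  LT 90: heading 320 -> 50
  LT 90: heading 50 -> 140
  RT 332: heading 140 -> 168
]
LT 90: heading 168 -> 258
FD 11.3: (5.8,0) -> (3.451,-11.053) [heading=258, draw]
Final: pos=(3.451,-11.053), heading=258, 2 segment(s) drawn

Segment endpoints: x in {0, 3.451, 5.8}, y in {-11.053, 0}
xmin=0, ymin=-11.053, xmax=5.8, ymax=0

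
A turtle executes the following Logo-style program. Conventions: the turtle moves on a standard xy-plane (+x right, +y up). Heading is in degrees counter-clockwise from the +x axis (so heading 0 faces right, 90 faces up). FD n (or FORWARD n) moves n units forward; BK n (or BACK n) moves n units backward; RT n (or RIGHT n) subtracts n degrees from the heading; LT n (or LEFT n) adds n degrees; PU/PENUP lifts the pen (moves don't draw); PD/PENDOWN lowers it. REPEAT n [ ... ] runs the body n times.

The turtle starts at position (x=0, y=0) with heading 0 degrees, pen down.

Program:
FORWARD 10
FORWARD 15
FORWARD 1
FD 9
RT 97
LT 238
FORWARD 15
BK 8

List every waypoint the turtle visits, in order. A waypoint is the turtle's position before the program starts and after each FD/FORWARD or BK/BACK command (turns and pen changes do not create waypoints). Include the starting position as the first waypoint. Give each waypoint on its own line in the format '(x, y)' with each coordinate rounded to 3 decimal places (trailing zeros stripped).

Executing turtle program step by step:
Start: pos=(0,0), heading=0, pen down
FD 10: (0,0) -> (10,0) [heading=0, draw]
FD 15: (10,0) -> (25,0) [heading=0, draw]
FD 1: (25,0) -> (26,0) [heading=0, draw]
FD 9: (26,0) -> (35,0) [heading=0, draw]
RT 97: heading 0 -> 263
LT 238: heading 263 -> 141
FD 15: (35,0) -> (23.343,9.44) [heading=141, draw]
BK 8: (23.343,9.44) -> (29.56,4.405) [heading=141, draw]
Final: pos=(29.56,4.405), heading=141, 6 segment(s) drawn
Waypoints (7 total):
(0, 0)
(10, 0)
(25, 0)
(26, 0)
(35, 0)
(23.343, 9.44)
(29.56, 4.405)

Answer: (0, 0)
(10, 0)
(25, 0)
(26, 0)
(35, 0)
(23.343, 9.44)
(29.56, 4.405)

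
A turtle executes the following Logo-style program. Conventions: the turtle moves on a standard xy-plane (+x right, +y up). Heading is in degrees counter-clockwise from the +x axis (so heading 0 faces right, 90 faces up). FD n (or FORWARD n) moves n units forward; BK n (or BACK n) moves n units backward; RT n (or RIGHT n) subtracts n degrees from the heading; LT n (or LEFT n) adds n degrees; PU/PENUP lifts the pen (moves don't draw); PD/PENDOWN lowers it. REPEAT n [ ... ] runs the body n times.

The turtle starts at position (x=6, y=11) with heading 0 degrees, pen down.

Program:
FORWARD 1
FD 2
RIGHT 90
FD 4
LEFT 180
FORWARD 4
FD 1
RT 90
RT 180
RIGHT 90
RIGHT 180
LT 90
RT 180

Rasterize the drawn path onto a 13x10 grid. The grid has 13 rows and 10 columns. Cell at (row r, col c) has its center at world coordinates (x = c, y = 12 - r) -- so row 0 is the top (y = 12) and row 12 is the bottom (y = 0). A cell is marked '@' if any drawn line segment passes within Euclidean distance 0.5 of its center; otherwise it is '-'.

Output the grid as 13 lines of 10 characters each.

Answer: ---------@
------@@@@
---------@
---------@
---------@
---------@
----------
----------
----------
----------
----------
----------
----------

Derivation:
Segment 0: (6,11) -> (7,11)
Segment 1: (7,11) -> (9,11)
Segment 2: (9,11) -> (9,7)
Segment 3: (9,7) -> (9,11)
Segment 4: (9,11) -> (9,12)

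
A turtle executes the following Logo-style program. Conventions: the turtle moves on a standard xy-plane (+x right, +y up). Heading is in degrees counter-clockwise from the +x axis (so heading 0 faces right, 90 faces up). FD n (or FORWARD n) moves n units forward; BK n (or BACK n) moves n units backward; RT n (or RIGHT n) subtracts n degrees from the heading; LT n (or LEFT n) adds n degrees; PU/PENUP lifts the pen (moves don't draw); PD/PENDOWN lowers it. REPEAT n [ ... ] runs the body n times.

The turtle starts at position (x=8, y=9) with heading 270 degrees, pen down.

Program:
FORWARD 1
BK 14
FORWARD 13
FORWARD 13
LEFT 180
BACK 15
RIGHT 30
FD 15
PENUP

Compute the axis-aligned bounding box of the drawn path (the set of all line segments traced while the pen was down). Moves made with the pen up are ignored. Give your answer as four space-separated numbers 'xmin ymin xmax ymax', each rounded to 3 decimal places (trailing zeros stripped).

Executing turtle program step by step:
Start: pos=(8,9), heading=270, pen down
FD 1: (8,9) -> (8,8) [heading=270, draw]
BK 14: (8,8) -> (8,22) [heading=270, draw]
FD 13: (8,22) -> (8,9) [heading=270, draw]
FD 13: (8,9) -> (8,-4) [heading=270, draw]
LT 180: heading 270 -> 90
BK 15: (8,-4) -> (8,-19) [heading=90, draw]
RT 30: heading 90 -> 60
FD 15: (8,-19) -> (15.5,-6.01) [heading=60, draw]
PU: pen up
Final: pos=(15.5,-6.01), heading=60, 6 segment(s) drawn

Segment endpoints: x in {8, 8, 8, 8, 8, 15.5}, y in {-19, -6.01, -4, 8, 9, 22}
xmin=8, ymin=-19, xmax=15.5, ymax=22

Answer: 8 -19 15.5 22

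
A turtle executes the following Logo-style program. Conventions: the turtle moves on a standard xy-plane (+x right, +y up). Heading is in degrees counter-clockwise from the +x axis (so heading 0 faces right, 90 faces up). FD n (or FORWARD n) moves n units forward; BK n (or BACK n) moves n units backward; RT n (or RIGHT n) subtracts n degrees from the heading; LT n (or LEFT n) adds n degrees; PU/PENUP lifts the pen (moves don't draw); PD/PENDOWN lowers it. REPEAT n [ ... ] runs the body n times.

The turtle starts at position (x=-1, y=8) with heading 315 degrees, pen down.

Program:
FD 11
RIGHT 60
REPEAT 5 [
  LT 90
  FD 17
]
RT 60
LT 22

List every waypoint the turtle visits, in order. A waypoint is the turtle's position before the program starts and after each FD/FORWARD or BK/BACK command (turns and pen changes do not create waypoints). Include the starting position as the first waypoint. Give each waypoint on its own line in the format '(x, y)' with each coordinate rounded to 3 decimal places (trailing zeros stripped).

Answer: (-1, 8)
(6.778, 0.222)
(23.199, -4.178)
(27.599, 12.243)
(11.178, 16.643)
(6.778, 0.222)
(23.199, -4.178)

Derivation:
Executing turtle program step by step:
Start: pos=(-1,8), heading=315, pen down
FD 11: (-1,8) -> (6.778,0.222) [heading=315, draw]
RT 60: heading 315 -> 255
REPEAT 5 [
  -- iteration 1/5 --
  LT 90: heading 255 -> 345
  FD 17: (6.778,0.222) -> (23.199,-4.178) [heading=345, draw]
  -- iteration 2/5 --
  LT 90: heading 345 -> 75
  FD 17: (23.199,-4.178) -> (27.599,12.243) [heading=75, draw]
  -- iteration 3/5 --
  LT 90: heading 75 -> 165
  FD 17: (27.599,12.243) -> (11.178,16.643) [heading=165, draw]
  -- iteration 4/5 --
  LT 90: heading 165 -> 255
  FD 17: (11.178,16.643) -> (6.778,0.222) [heading=255, draw]
  -- iteration 5/5 --
  LT 90: heading 255 -> 345
  FD 17: (6.778,0.222) -> (23.199,-4.178) [heading=345, draw]
]
RT 60: heading 345 -> 285
LT 22: heading 285 -> 307
Final: pos=(23.199,-4.178), heading=307, 6 segment(s) drawn
Waypoints (7 total):
(-1, 8)
(6.778, 0.222)
(23.199, -4.178)
(27.599, 12.243)
(11.178, 16.643)
(6.778, 0.222)
(23.199, -4.178)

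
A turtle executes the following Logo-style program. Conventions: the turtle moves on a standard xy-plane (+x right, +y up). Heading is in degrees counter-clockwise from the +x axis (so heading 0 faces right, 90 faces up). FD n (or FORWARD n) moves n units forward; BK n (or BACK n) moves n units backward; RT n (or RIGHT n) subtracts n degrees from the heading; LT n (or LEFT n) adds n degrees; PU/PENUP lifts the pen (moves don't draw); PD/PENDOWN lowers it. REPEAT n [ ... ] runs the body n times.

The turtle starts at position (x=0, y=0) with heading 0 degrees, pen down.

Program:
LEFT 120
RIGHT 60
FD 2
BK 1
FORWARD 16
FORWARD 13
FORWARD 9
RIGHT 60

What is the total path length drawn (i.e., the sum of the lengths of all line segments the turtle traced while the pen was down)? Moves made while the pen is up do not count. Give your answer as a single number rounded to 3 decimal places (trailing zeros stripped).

Answer: 41

Derivation:
Executing turtle program step by step:
Start: pos=(0,0), heading=0, pen down
LT 120: heading 0 -> 120
RT 60: heading 120 -> 60
FD 2: (0,0) -> (1,1.732) [heading=60, draw]
BK 1: (1,1.732) -> (0.5,0.866) [heading=60, draw]
FD 16: (0.5,0.866) -> (8.5,14.722) [heading=60, draw]
FD 13: (8.5,14.722) -> (15,25.981) [heading=60, draw]
FD 9: (15,25.981) -> (19.5,33.775) [heading=60, draw]
RT 60: heading 60 -> 0
Final: pos=(19.5,33.775), heading=0, 5 segment(s) drawn

Segment lengths:
  seg 1: (0,0) -> (1,1.732), length = 2
  seg 2: (1,1.732) -> (0.5,0.866), length = 1
  seg 3: (0.5,0.866) -> (8.5,14.722), length = 16
  seg 4: (8.5,14.722) -> (15,25.981), length = 13
  seg 5: (15,25.981) -> (19.5,33.775), length = 9
Total = 41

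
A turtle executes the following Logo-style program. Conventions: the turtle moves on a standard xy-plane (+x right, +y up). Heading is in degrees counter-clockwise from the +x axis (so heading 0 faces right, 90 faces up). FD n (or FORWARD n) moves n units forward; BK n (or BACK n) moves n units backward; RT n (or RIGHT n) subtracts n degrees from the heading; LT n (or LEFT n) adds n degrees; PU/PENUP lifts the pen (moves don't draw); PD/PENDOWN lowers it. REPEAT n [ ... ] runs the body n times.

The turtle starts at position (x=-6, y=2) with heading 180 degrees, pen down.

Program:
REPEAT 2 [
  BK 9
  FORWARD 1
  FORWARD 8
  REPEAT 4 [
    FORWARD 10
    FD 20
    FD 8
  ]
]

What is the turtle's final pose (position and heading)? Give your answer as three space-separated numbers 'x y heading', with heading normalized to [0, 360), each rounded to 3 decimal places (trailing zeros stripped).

Executing turtle program step by step:
Start: pos=(-6,2), heading=180, pen down
REPEAT 2 [
  -- iteration 1/2 --
  BK 9: (-6,2) -> (3,2) [heading=180, draw]
  FD 1: (3,2) -> (2,2) [heading=180, draw]
  FD 8: (2,2) -> (-6,2) [heading=180, draw]
  REPEAT 4 [
    -- iteration 1/4 --
    FD 10: (-6,2) -> (-16,2) [heading=180, draw]
    FD 20: (-16,2) -> (-36,2) [heading=180, draw]
    FD 8: (-36,2) -> (-44,2) [heading=180, draw]
    -- iteration 2/4 --
    FD 10: (-44,2) -> (-54,2) [heading=180, draw]
    FD 20: (-54,2) -> (-74,2) [heading=180, draw]
    FD 8: (-74,2) -> (-82,2) [heading=180, draw]
    -- iteration 3/4 --
    FD 10: (-82,2) -> (-92,2) [heading=180, draw]
    FD 20: (-92,2) -> (-112,2) [heading=180, draw]
    FD 8: (-112,2) -> (-120,2) [heading=180, draw]
    -- iteration 4/4 --
    FD 10: (-120,2) -> (-130,2) [heading=180, draw]
    FD 20: (-130,2) -> (-150,2) [heading=180, draw]
    FD 8: (-150,2) -> (-158,2) [heading=180, draw]
  ]
  -- iteration 2/2 --
  BK 9: (-158,2) -> (-149,2) [heading=180, draw]
  FD 1: (-149,2) -> (-150,2) [heading=180, draw]
  FD 8: (-150,2) -> (-158,2) [heading=180, draw]
  REPEAT 4 [
    -- iteration 1/4 --
    FD 10: (-158,2) -> (-168,2) [heading=180, draw]
    FD 20: (-168,2) -> (-188,2) [heading=180, draw]
    FD 8: (-188,2) -> (-196,2) [heading=180, draw]
    -- iteration 2/4 --
    FD 10: (-196,2) -> (-206,2) [heading=180, draw]
    FD 20: (-206,2) -> (-226,2) [heading=180, draw]
    FD 8: (-226,2) -> (-234,2) [heading=180, draw]
    -- iteration 3/4 --
    FD 10: (-234,2) -> (-244,2) [heading=180, draw]
    FD 20: (-244,2) -> (-264,2) [heading=180, draw]
    FD 8: (-264,2) -> (-272,2) [heading=180, draw]
    -- iteration 4/4 --
    FD 10: (-272,2) -> (-282,2) [heading=180, draw]
    FD 20: (-282,2) -> (-302,2) [heading=180, draw]
    FD 8: (-302,2) -> (-310,2) [heading=180, draw]
  ]
]
Final: pos=(-310,2), heading=180, 30 segment(s) drawn

Answer: -310 2 180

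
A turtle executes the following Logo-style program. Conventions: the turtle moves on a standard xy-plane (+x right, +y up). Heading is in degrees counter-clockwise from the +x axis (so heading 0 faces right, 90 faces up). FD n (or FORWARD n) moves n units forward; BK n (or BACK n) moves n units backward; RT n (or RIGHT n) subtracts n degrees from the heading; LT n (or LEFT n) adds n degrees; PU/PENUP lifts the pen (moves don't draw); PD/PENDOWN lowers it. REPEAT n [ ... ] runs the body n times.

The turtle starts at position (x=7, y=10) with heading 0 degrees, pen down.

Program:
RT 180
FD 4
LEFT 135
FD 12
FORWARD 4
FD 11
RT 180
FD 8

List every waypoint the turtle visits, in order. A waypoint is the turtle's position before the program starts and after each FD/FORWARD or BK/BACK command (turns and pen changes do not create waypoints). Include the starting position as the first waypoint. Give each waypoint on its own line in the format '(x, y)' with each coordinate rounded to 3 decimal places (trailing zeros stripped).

Answer: (7, 10)
(3, 10)
(11.485, 1.515)
(14.314, -1.314)
(22.092, -9.092)
(16.435, -3.435)

Derivation:
Executing turtle program step by step:
Start: pos=(7,10), heading=0, pen down
RT 180: heading 0 -> 180
FD 4: (7,10) -> (3,10) [heading=180, draw]
LT 135: heading 180 -> 315
FD 12: (3,10) -> (11.485,1.515) [heading=315, draw]
FD 4: (11.485,1.515) -> (14.314,-1.314) [heading=315, draw]
FD 11: (14.314,-1.314) -> (22.092,-9.092) [heading=315, draw]
RT 180: heading 315 -> 135
FD 8: (22.092,-9.092) -> (16.435,-3.435) [heading=135, draw]
Final: pos=(16.435,-3.435), heading=135, 5 segment(s) drawn
Waypoints (6 total):
(7, 10)
(3, 10)
(11.485, 1.515)
(14.314, -1.314)
(22.092, -9.092)
(16.435, -3.435)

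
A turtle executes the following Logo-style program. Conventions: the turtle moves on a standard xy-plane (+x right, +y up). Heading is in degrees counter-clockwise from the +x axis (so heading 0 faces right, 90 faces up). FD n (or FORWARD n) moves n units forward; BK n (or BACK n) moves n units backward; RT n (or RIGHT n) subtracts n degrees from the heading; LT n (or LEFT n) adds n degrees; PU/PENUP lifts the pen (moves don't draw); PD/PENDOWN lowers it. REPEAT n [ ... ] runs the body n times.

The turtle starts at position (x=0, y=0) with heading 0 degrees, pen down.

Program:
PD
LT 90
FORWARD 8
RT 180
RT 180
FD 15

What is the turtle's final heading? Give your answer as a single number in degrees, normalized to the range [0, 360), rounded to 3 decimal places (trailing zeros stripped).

Executing turtle program step by step:
Start: pos=(0,0), heading=0, pen down
PD: pen down
LT 90: heading 0 -> 90
FD 8: (0,0) -> (0,8) [heading=90, draw]
RT 180: heading 90 -> 270
RT 180: heading 270 -> 90
FD 15: (0,8) -> (0,23) [heading=90, draw]
Final: pos=(0,23), heading=90, 2 segment(s) drawn

Answer: 90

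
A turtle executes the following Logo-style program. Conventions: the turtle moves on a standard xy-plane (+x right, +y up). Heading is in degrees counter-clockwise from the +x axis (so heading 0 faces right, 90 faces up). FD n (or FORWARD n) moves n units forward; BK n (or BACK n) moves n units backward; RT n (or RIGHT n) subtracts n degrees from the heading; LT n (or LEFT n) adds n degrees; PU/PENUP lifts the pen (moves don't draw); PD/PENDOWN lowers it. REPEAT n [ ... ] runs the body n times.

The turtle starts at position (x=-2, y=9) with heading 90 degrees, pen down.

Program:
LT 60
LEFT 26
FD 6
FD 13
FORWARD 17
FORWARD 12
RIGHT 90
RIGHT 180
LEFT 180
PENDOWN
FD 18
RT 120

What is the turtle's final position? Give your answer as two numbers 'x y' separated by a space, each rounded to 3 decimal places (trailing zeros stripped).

Answer: -48.627 30.304

Derivation:
Executing turtle program step by step:
Start: pos=(-2,9), heading=90, pen down
LT 60: heading 90 -> 150
LT 26: heading 150 -> 176
FD 6: (-2,9) -> (-7.985,9.419) [heading=176, draw]
FD 13: (-7.985,9.419) -> (-20.954,10.325) [heading=176, draw]
FD 17: (-20.954,10.325) -> (-37.912,11.511) [heading=176, draw]
FD 12: (-37.912,11.511) -> (-49.883,12.348) [heading=176, draw]
RT 90: heading 176 -> 86
RT 180: heading 86 -> 266
LT 180: heading 266 -> 86
PD: pen down
FD 18: (-49.883,12.348) -> (-48.627,30.304) [heading=86, draw]
RT 120: heading 86 -> 326
Final: pos=(-48.627,30.304), heading=326, 5 segment(s) drawn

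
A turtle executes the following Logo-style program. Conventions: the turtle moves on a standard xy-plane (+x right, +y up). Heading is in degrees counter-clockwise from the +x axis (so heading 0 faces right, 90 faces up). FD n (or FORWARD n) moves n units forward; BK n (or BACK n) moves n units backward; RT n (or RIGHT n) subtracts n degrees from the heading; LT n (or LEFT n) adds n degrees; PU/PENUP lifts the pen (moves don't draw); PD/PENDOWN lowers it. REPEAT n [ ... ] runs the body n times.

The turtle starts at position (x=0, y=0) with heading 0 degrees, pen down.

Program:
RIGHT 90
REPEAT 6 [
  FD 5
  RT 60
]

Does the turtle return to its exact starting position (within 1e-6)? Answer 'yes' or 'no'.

Executing turtle program step by step:
Start: pos=(0,0), heading=0, pen down
RT 90: heading 0 -> 270
REPEAT 6 [
  -- iteration 1/6 --
  FD 5: (0,0) -> (0,-5) [heading=270, draw]
  RT 60: heading 270 -> 210
  -- iteration 2/6 --
  FD 5: (0,-5) -> (-4.33,-7.5) [heading=210, draw]
  RT 60: heading 210 -> 150
  -- iteration 3/6 --
  FD 5: (-4.33,-7.5) -> (-8.66,-5) [heading=150, draw]
  RT 60: heading 150 -> 90
  -- iteration 4/6 --
  FD 5: (-8.66,-5) -> (-8.66,0) [heading=90, draw]
  RT 60: heading 90 -> 30
  -- iteration 5/6 --
  FD 5: (-8.66,0) -> (-4.33,2.5) [heading=30, draw]
  RT 60: heading 30 -> 330
  -- iteration 6/6 --
  FD 5: (-4.33,2.5) -> (0,0) [heading=330, draw]
  RT 60: heading 330 -> 270
]
Final: pos=(0,0), heading=270, 6 segment(s) drawn

Start position: (0, 0)
Final position: (0, 0)
Distance = 0; < 1e-6 -> CLOSED

Answer: yes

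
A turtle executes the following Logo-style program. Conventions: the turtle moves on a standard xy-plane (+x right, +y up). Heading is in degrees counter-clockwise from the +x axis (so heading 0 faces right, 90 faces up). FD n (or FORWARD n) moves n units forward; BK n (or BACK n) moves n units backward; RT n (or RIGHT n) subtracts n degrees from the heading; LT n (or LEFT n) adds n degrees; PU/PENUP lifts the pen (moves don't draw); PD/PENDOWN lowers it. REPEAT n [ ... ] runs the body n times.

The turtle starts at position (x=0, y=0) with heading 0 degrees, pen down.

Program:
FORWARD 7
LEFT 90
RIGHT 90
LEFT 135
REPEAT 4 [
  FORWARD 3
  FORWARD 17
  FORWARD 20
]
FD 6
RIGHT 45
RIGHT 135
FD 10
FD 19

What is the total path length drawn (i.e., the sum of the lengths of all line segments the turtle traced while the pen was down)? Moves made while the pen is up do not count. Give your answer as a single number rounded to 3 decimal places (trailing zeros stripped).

Executing turtle program step by step:
Start: pos=(0,0), heading=0, pen down
FD 7: (0,0) -> (7,0) [heading=0, draw]
LT 90: heading 0 -> 90
RT 90: heading 90 -> 0
LT 135: heading 0 -> 135
REPEAT 4 [
  -- iteration 1/4 --
  FD 3: (7,0) -> (4.879,2.121) [heading=135, draw]
  FD 17: (4.879,2.121) -> (-7.142,14.142) [heading=135, draw]
  FD 20: (-7.142,14.142) -> (-21.284,28.284) [heading=135, draw]
  -- iteration 2/4 --
  FD 3: (-21.284,28.284) -> (-23.406,30.406) [heading=135, draw]
  FD 17: (-23.406,30.406) -> (-35.426,42.426) [heading=135, draw]
  FD 20: (-35.426,42.426) -> (-49.569,56.569) [heading=135, draw]
  -- iteration 3/4 --
  FD 3: (-49.569,56.569) -> (-51.69,58.69) [heading=135, draw]
  FD 17: (-51.69,58.69) -> (-63.711,70.711) [heading=135, draw]
  FD 20: (-63.711,70.711) -> (-77.853,84.853) [heading=135, draw]
  -- iteration 4/4 --
  FD 3: (-77.853,84.853) -> (-79.974,86.974) [heading=135, draw]
  FD 17: (-79.974,86.974) -> (-91.995,98.995) [heading=135, draw]
  FD 20: (-91.995,98.995) -> (-106.137,113.137) [heading=135, draw]
]
FD 6: (-106.137,113.137) -> (-110.38,117.38) [heading=135, draw]
RT 45: heading 135 -> 90
RT 135: heading 90 -> 315
FD 10: (-110.38,117.38) -> (-103.309,110.309) [heading=315, draw]
FD 19: (-103.309,110.309) -> (-89.874,96.874) [heading=315, draw]
Final: pos=(-89.874,96.874), heading=315, 16 segment(s) drawn

Segment lengths:
  seg 1: (0,0) -> (7,0), length = 7
  seg 2: (7,0) -> (4.879,2.121), length = 3
  seg 3: (4.879,2.121) -> (-7.142,14.142), length = 17
  seg 4: (-7.142,14.142) -> (-21.284,28.284), length = 20
  seg 5: (-21.284,28.284) -> (-23.406,30.406), length = 3
  seg 6: (-23.406,30.406) -> (-35.426,42.426), length = 17
  seg 7: (-35.426,42.426) -> (-49.569,56.569), length = 20
  seg 8: (-49.569,56.569) -> (-51.69,58.69), length = 3
  seg 9: (-51.69,58.69) -> (-63.711,70.711), length = 17
  seg 10: (-63.711,70.711) -> (-77.853,84.853), length = 20
  seg 11: (-77.853,84.853) -> (-79.974,86.974), length = 3
  seg 12: (-79.974,86.974) -> (-91.995,98.995), length = 17
  seg 13: (-91.995,98.995) -> (-106.137,113.137), length = 20
  seg 14: (-106.137,113.137) -> (-110.38,117.38), length = 6
  seg 15: (-110.38,117.38) -> (-103.309,110.309), length = 10
  seg 16: (-103.309,110.309) -> (-89.874,96.874), length = 19
Total = 202

Answer: 202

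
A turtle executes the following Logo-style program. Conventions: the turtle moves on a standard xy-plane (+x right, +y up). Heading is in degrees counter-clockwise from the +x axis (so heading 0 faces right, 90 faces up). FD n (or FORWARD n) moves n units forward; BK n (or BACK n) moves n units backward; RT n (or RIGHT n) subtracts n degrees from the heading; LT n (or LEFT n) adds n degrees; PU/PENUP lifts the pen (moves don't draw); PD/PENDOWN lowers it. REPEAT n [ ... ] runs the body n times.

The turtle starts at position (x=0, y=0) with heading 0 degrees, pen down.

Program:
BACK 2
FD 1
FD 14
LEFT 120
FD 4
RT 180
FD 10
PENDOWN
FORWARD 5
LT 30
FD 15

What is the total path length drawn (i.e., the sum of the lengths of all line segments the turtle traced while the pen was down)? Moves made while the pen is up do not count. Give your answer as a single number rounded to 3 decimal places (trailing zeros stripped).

Answer: 51

Derivation:
Executing turtle program step by step:
Start: pos=(0,0), heading=0, pen down
BK 2: (0,0) -> (-2,0) [heading=0, draw]
FD 1: (-2,0) -> (-1,0) [heading=0, draw]
FD 14: (-1,0) -> (13,0) [heading=0, draw]
LT 120: heading 0 -> 120
FD 4: (13,0) -> (11,3.464) [heading=120, draw]
RT 180: heading 120 -> 300
FD 10: (11,3.464) -> (16,-5.196) [heading=300, draw]
PD: pen down
FD 5: (16,-5.196) -> (18.5,-9.526) [heading=300, draw]
LT 30: heading 300 -> 330
FD 15: (18.5,-9.526) -> (31.49,-17.026) [heading=330, draw]
Final: pos=(31.49,-17.026), heading=330, 7 segment(s) drawn

Segment lengths:
  seg 1: (0,0) -> (-2,0), length = 2
  seg 2: (-2,0) -> (-1,0), length = 1
  seg 3: (-1,0) -> (13,0), length = 14
  seg 4: (13,0) -> (11,3.464), length = 4
  seg 5: (11,3.464) -> (16,-5.196), length = 10
  seg 6: (16,-5.196) -> (18.5,-9.526), length = 5
  seg 7: (18.5,-9.526) -> (31.49,-17.026), length = 15
Total = 51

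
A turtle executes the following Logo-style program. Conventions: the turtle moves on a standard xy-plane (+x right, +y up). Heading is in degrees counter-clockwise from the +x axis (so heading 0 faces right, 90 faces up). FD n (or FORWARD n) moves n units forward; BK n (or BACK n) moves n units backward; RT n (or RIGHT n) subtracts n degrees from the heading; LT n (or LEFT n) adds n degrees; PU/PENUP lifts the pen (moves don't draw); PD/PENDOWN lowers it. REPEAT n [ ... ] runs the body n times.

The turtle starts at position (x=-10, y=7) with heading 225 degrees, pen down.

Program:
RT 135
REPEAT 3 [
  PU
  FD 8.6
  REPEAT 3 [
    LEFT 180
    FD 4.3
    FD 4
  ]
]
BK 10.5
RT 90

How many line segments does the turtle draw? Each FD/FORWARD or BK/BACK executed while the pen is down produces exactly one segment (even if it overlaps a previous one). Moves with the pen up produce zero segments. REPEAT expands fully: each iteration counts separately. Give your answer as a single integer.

Executing turtle program step by step:
Start: pos=(-10,7), heading=225, pen down
RT 135: heading 225 -> 90
REPEAT 3 [
  -- iteration 1/3 --
  PU: pen up
  FD 8.6: (-10,7) -> (-10,15.6) [heading=90, move]
  REPEAT 3 [
    -- iteration 1/3 --
    LT 180: heading 90 -> 270
    FD 4.3: (-10,15.6) -> (-10,11.3) [heading=270, move]
    FD 4: (-10,11.3) -> (-10,7.3) [heading=270, move]
    -- iteration 2/3 --
    LT 180: heading 270 -> 90
    FD 4.3: (-10,7.3) -> (-10,11.6) [heading=90, move]
    FD 4: (-10,11.6) -> (-10,15.6) [heading=90, move]
    -- iteration 3/3 --
    LT 180: heading 90 -> 270
    FD 4.3: (-10,15.6) -> (-10,11.3) [heading=270, move]
    FD 4: (-10,11.3) -> (-10,7.3) [heading=270, move]
  ]
  -- iteration 2/3 --
  PU: pen up
  FD 8.6: (-10,7.3) -> (-10,-1.3) [heading=270, move]
  REPEAT 3 [
    -- iteration 1/3 --
    LT 180: heading 270 -> 90
    FD 4.3: (-10,-1.3) -> (-10,3) [heading=90, move]
    FD 4: (-10,3) -> (-10,7) [heading=90, move]
    -- iteration 2/3 --
    LT 180: heading 90 -> 270
    FD 4.3: (-10,7) -> (-10,2.7) [heading=270, move]
    FD 4: (-10,2.7) -> (-10,-1.3) [heading=270, move]
    -- iteration 3/3 --
    LT 180: heading 270 -> 90
    FD 4.3: (-10,-1.3) -> (-10,3) [heading=90, move]
    FD 4: (-10,3) -> (-10,7) [heading=90, move]
  ]
  -- iteration 3/3 --
  PU: pen up
  FD 8.6: (-10,7) -> (-10,15.6) [heading=90, move]
  REPEAT 3 [
    -- iteration 1/3 --
    LT 180: heading 90 -> 270
    FD 4.3: (-10,15.6) -> (-10,11.3) [heading=270, move]
    FD 4: (-10,11.3) -> (-10,7.3) [heading=270, move]
    -- iteration 2/3 --
    LT 180: heading 270 -> 90
    FD 4.3: (-10,7.3) -> (-10,11.6) [heading=90, move]
    FD 4: (-10,11.6) -> (-10,15.6) [heading=90, move]
    -- iteration 3/3 --
    LT 180: heading 90 -> 270
    FD 4.3: (-10,15.6) -> (-10,11.3) [heading=270, move]
    FD 4: (-10,11.3) -> (-10,7.3) [heading=270, move]
  ]
]
BK 10.5: (-10,7.3) -> (-10,17.8) [heading=270, move]
RT 90: heading 270 -> 180
Final: pos=(-10,17.8), heading=180, 0 segment(s) drawn
Segments drawn: 0

Answer: 0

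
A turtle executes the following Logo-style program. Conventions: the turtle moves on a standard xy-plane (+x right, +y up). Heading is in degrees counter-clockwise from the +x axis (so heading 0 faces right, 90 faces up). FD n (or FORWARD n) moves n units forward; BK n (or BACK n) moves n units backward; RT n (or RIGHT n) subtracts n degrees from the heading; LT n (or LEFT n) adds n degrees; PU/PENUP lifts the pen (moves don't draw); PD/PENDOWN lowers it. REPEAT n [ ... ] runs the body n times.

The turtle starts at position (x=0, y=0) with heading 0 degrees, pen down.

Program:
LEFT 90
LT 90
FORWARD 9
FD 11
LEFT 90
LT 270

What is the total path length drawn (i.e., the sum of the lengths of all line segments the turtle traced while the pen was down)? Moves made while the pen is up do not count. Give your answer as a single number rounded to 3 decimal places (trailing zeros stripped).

Executing turtle program step by step:
Start: pos=(0,0), heading=0, pen down
LT 90: heading 0 -> 90
LT 90: heading 90 -> 180
FD 9: (0,0) -> (-9,0) [heading=180, draw]
FD 11: (-9,0) -> (-20,0) [heading=180, draw]
LT 90: heading 180 -> 270
LT 270: heading 270 -> 180
Final: pos=(-20,0), heading=180, 2 segment(s) drawn

Segment lengths:
  seg 1: (0,0) -> (-9,0), length = 9
  seg 2: (-9,0) -> (-20,0), length = 11
Total = 20

Answer: 20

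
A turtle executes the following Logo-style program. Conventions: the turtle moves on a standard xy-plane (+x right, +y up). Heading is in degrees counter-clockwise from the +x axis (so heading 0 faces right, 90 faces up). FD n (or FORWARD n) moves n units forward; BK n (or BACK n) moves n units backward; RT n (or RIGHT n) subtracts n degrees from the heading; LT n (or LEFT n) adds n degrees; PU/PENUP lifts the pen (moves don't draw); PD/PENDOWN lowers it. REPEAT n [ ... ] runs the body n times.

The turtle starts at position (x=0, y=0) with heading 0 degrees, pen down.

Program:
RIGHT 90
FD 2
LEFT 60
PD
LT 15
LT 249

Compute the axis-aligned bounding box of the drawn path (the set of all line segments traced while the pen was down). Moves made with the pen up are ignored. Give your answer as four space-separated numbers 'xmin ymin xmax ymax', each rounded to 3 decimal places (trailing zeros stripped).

Answer: 0 -2 0 0

Derivation:
Executing turtle program step by step:
Start: pos=(0,0), heading=0, pen down
RT 90: heading 0 -> 270
FD 2: (0,0) -> (0,-2) [heading=270, draw]
LT 60: heading 270 -> 330
PD: pen down
LT 15: heading 330 -> 345
LT 249: heading 345 -> 234
Final: pos=(0,-2), heading=234, 1 segment(s) drawn

Segment endpoints: x in {0, 0}, y in {-2, 0}
xmin=0, ymin=-2, xmax=0, ymax=0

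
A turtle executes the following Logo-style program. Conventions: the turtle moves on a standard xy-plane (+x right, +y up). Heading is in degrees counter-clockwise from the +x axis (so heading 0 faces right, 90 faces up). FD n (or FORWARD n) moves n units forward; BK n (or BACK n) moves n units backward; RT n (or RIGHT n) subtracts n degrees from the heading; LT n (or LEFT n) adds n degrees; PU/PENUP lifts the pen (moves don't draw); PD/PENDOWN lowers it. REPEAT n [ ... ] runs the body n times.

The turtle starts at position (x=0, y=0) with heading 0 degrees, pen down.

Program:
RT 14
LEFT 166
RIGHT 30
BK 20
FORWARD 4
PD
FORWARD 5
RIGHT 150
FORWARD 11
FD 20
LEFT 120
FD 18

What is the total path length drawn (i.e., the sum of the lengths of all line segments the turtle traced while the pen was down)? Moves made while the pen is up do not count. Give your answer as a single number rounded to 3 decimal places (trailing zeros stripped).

Executing turtle program step by step:
Start: pos=(0,0), heading=0, pen down
RT 14: heading 0 -> 346
LT 166: heading 346 -> 152
RT 30: heading 152 -> 122
BK 20: (0,0) -> (10.598,-16.961) [heading=122, draw]
FD 4: (10.598,-16.961) -> (8.479,-13.569) [heading=122, draw]
PD: pen down
FD 5: (8.479,-13.569) -> (5.829,-9.329) [heading=122, draw]
RT 150: heading 122 -> 332
FD 11: (5.829,-9.329) -> (15.542,-14.493) [heading=332, draw]
FD 20: (15.542,-14.493) -> (33.2,-23.882) [heading=332, draw]
LT 120: heading 332 -> 92
FD 18: (33.2,-23.882) -> (32.572,-5.893) [heading=92, draw]
Final: pos=(32.572,-5.893), heading=92, 6 segment(s) drawn

Segment lengths:
  seg 1: (0,0) -> (10.598,-16.961), length = 20
  seg 2: (10.598,-16.961) -> (8.479,-13.569), length = 4
  seg 3: (8.479,-13.569) -> (5.829,-9.329), length = 5
  seg 4: (5.829,-9.329) -> (15.542,-14.493), length = 11
  seg 5: (15.542,-14.493) -> (33.2,-23.882), length = 20
  seg 6: (33.2,-23.882) -> (32.572,-5.893), length = 18
Total = 78

Answer: 78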